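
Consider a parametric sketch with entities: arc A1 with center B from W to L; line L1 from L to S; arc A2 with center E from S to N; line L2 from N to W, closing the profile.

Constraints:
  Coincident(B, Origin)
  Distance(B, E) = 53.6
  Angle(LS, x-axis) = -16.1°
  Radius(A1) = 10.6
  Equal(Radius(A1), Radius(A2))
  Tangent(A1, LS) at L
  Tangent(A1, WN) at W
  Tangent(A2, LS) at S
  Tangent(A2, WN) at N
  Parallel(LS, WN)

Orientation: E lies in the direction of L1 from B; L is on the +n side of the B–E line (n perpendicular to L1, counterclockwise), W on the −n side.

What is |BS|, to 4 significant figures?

54.64

The slot axis is L1's direction at -16.1°, so u = (cos -16.1°, sin -16.1°) = (0.9608, -0.2773) and n = (−sin -16.1°, cos -16.1°) = (0.2773, 0.9608). B is at the origin and E lies 53.6 along u from B, so E = 53.6·u = (51.50, -14.86). Tangency of A1 to both parallel lines with radius 10.6 puts L and W at B ± 10.6·n: L = (2.940, 10.18), W = (-2.940, -10.18). Equal radii place S and N the same way about E: S = E + 10.6·n = (54.44, -4.680), N = E − 10.6·n = (48.56, -25.05). Then |BS| = |S − B| = 54.64.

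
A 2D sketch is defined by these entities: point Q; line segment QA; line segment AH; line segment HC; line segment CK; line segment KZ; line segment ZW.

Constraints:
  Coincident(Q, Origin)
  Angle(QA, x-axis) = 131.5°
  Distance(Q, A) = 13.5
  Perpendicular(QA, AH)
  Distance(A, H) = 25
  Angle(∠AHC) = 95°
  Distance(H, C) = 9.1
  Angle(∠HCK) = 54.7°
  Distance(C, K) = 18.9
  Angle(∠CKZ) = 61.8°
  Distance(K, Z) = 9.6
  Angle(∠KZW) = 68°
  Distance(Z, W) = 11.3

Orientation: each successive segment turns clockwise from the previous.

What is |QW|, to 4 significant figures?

21.04

Q is at the origin; QA runs at 131.5° with length 13.5, so A = (-8.945, 10.11). QA is perpendicular to AH, so AH runs at 41.50°; with |AH| = 25.0, H = (9.779, 26.68). ∠AHC = 95.0° gives HC at -43.50° from the x-axis; with |HC| = 9.1, C = (16.38, 20.41). ∠HCK = 54.7° gives CK at -168.8° from the x-axis; with |CK| = 18.9, K = (-2.161, 16.74). ∠CKZ = 61.8° gives KZ at 73.00° from the x-axis; with |KZ| = 9.6, Z = (0.6461, 25.92). ∠KZW = 68.0° gives ZW at -39.00° from the x-axis; with |ZW| = 11.3, W = (9.428, 18.81). Then |QW| = |W − Q| = 21.04.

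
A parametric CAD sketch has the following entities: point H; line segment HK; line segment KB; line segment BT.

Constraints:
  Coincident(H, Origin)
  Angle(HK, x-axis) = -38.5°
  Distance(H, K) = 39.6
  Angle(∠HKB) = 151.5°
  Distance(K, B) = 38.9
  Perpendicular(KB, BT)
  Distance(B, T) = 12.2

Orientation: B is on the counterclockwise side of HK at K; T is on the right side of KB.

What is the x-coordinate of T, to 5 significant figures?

67.182

H is at the origin; HK runs at -38.5° with length 39.6, so K = 39.6·(cos -38.5°, sin -38.5°) = (30.991, -24.652). ∠HKB = 151.5°, so KB runs at -38.5° + (180° − 151.5°) = -10.000° from the x-axis; with |KB| = 38.9, B = K + 38.9·(cos -10.000°, sin -10.000°) = (69.300, -31.406). KB ⟂ BT; with |BT| = 12.2 on the right of KB, T = B + 12.2·(-0.17365, -0.98481) = (67.182, -43.421). So T.x = 67.182.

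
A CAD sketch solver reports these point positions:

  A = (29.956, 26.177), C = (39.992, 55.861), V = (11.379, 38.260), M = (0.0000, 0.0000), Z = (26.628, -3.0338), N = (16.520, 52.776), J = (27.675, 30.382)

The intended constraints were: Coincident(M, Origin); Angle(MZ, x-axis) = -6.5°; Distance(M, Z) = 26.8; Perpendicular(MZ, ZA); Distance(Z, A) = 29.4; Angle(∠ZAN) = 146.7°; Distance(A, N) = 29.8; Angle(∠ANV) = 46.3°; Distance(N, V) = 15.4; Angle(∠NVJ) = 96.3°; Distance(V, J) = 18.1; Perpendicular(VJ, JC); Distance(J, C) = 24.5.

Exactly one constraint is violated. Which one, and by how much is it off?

Distance(J, C) = 24.5 — off by 3.80.

M = (0.00, 0.00) ✓; MZ at -6.500° ✓; |MZ| = 26.80 ✓; ∠(MZ, ZA) = 90.00° ✓; |ZA| = 29.40 ✓; ∠ZAN = 146.7° ✓; |AN| = 29.80 ✓; ∠ANV = 46.30° ✓; |NV| = 15.40 ✓; ∠NVJ = 96.30° ✓; |VJ| = 18.10 ✓; ∠(VJ, JC) = 90.00° ✓; |JC| = 28.30 ✗.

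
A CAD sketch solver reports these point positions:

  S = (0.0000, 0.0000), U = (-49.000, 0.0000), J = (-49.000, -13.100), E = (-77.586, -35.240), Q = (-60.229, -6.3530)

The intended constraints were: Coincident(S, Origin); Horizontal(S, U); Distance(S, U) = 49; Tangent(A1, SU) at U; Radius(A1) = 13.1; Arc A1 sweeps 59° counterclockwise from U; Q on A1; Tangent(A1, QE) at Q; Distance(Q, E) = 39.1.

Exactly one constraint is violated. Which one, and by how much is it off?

Distance(Q, E) = 39.1 — off by 5.40.

S = (0.00, 0.00) ✓; S.y = 0.00, U.y = 0.00 ✓; |SU| = 49.00 ✓; ∠(JU, US) = 90.00° ✓; |JU| = 13.10 ✓; bearing(J→Q) − bearing(J→U) = 59.00° ✓; |JQ| = 13.10 ✓; ∠(JQ, QE) = 90.00° ✓; |QE| = 33.70 ✗.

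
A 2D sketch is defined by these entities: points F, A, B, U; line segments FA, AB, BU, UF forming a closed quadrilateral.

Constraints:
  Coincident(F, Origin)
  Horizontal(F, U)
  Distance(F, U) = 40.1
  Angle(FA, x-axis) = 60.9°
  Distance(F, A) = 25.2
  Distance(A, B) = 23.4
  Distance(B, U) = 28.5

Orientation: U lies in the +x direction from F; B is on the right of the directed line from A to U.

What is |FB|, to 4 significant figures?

11.71

Checks: |AB| = 23.40 ✓; |BU| = 28.50 ✓.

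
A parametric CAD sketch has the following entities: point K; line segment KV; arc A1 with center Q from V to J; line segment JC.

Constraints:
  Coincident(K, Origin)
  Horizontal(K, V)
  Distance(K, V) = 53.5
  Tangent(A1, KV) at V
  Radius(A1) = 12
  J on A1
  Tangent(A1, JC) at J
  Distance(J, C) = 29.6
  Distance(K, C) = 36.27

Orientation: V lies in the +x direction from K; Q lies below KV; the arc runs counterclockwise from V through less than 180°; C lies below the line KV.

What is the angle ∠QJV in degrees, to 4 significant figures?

65.64°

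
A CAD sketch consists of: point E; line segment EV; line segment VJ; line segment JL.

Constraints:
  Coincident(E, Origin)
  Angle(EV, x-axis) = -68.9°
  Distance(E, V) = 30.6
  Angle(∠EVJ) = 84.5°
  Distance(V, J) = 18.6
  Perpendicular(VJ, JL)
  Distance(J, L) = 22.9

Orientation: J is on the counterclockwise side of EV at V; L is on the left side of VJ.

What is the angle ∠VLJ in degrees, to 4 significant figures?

39.08°

E is at the origin; EV runs at -68.9° with length 30.6, so V = 30.6·(cos -68.9°, sin -68.9°) = (11.02, -28.55). ∠EVJ = 84.5°, so VJ runs at -68.9° + (180° − 84.5°) = 26.60° from the x-axis; with |VJ| = 18.6, J = V + 18.6·(cos 26.60°, sin 26.60°) = (27.65, -20.22). VJ is perpendicular to JL; with |JL| = 22.9 on the left of VJ, L = J + 22.9·(-0.4478, 0.8942) = (17.39, 0.2561). Then cos ∠VLJ = LV·LJ / (|LV||LJ|), giving 39.08°.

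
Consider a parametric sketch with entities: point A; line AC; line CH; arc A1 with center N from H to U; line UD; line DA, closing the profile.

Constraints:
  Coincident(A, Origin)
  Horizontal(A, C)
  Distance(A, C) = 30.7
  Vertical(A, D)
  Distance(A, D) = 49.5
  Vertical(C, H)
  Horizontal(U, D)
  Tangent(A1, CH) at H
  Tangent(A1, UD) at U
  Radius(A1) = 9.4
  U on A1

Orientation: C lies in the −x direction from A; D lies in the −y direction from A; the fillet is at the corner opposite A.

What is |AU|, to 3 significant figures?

53.9

A is at the origin; AC is horizontal with |AC| = 30.7 and C on the −x side, so C = (-30.7, 0.00). AD is vertical with |AD| = 49.5 and D on the −y side, so D = (0.00, -49.5). The virtual corner opposite A is at (-30.7, -49.5). The tangent condition forces NH to be normal to CH and A1 meets UD tangentially, so NU is at right angles to UD, with radius 9.4, so the center N sits 9.4 in from both sides at N = (-21.3, -40.1). That places the tangent points at H = (-30.7, -40.1) on CH and U = (-21.3, -49.5) on UD. Then |AU| = |U − A| = 53.9.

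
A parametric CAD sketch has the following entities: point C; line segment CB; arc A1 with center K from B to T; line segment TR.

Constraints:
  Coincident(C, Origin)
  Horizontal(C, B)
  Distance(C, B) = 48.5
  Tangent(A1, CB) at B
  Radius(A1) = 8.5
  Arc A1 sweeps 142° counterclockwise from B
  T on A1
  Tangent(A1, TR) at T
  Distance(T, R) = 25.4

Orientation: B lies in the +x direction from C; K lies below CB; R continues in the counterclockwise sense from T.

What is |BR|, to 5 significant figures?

34.196

C is at the origin; C and B share the same y with |CB| = 48.5 and B on the +x side, so B = (48.500, 0.0000). A1 meets CB tangentially, so KB is at right angles to CB, so K = B + (0, -8.5) = (48.500, -8.5000). On A1, B sits at bearing 90° from K; a 142° counterclockwise sweep puts T at bearing 232°, so T = K + 8.5·(cos 232°, sin 232°) = (43.267, -15.198). Since A1 is tangent to TR there, KT ⟂ TR, so TR runs along (−sin 232°, cos 232°); with |TR| = 25.4, R = (63.282, -30.836). Then |BR| = |R − B| = 34.196.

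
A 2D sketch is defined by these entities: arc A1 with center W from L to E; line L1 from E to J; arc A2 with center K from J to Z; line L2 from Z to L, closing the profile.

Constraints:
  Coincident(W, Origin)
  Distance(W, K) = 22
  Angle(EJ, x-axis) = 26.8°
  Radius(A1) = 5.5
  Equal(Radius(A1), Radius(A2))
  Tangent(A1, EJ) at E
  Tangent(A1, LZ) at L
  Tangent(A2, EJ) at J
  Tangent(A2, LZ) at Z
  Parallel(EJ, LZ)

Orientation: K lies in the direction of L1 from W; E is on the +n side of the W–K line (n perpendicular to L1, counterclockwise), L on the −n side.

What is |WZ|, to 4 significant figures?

22.68

The slot axis is L1's direction at 26.8°, so u = (cos 26.8°, sin 26.8°) = (0.8926, 0.4509) and n = (−sin 26.8°, cos 26.8°) = (-0.4509, 0.8926). W is at the origin and K lies 22.0 along u from W, so K = 22.0·u = (19.64, 9.919). Tangency of A1 to both parallel lines with radius 5.5 puts E and L at W ± 5.5·n: E = (-2.480, 4.909), L = (2.480, -4.909). Equal radii place J and Z the same way about K: J = K + 5.5·n = (17.16, 14.83), Z = K − 5.5·n = (22.12, 5.010). Then |WZ| = |Z − W| = 22.68.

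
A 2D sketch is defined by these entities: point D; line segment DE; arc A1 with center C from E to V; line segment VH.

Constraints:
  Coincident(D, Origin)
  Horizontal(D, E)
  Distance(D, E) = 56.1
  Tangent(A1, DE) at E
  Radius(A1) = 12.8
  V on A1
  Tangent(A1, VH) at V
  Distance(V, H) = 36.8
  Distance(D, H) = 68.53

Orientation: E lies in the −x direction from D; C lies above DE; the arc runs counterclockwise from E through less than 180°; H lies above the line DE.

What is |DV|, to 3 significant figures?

45.5

Checks: D.y = 0.00, E.y = 0.00 ✓; |CV| = 12.80 ✓; ∠(CV, VH) = 90.00° ✓; |VH| = 36.80 ✓; |DH| = 68.53 ✓.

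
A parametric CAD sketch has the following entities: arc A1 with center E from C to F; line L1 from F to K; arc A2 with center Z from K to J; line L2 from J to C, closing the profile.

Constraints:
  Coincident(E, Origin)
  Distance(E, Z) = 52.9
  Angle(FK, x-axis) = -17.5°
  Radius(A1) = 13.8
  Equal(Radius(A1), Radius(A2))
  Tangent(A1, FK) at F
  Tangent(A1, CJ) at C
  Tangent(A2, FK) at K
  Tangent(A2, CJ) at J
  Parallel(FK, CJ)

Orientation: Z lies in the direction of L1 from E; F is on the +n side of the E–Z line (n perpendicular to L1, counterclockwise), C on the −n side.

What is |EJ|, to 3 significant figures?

54.7

The slot axis is L1's direction at -17.5°, so u = (cos -17.5°, sin -17.5°) = (0.954, -0.301) and n = (−sin -17.5°, cos -17.5°) = (0.301, 0.954). E is at the origin and Z lies 52.9 along u from E, so Z = 52.9·u = (50.5, -15.9). Tangency of A1 to both parallel lines with radius 13.8 puts F and C at E ± 13.8·n: F = (4.15, 13.2), C = (-4.15, -13.2). Equal radii place K and J the same way about Z: K = Z + 13.8·n = (54.6, -2.75), J = Z − 13.8·n = (46.3, -29.1). Then |EJ| = |J − E| = 54.7.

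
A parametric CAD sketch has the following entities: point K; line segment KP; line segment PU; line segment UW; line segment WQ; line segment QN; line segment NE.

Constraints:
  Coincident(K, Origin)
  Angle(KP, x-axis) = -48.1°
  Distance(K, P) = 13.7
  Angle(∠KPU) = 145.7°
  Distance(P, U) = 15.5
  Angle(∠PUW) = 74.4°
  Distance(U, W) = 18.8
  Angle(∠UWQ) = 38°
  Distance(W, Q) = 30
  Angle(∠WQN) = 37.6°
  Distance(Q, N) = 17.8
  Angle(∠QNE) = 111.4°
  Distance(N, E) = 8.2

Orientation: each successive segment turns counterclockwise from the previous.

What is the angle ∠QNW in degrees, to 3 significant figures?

108°

K is at the origin; KP runs at -48.1° with length 13.7, so P = (9.15, -10.2). ∠KPU = 145.7° gives PU at -13.8° from the x-axis; with |PU| = 15.5, U = (24.2, -13.9). ∠PUW = 74.4° gives UW at 91.8° from the x-axis; with |UW| = 18.8, W = (23.6, 4.90). ∠UWQ = 38.0° gives WQ at -126° from the x-axis; with |WQ| = 30.0, Q = (5.89, -19.3). ∠WQN = 37.6° gives QN at 16.2° from the x-axis; with |QN| = 17.8, N = (23.0, -14.3). Then cos ∠QNW = NQ·NW / (|NQ||NW|), giving 108°.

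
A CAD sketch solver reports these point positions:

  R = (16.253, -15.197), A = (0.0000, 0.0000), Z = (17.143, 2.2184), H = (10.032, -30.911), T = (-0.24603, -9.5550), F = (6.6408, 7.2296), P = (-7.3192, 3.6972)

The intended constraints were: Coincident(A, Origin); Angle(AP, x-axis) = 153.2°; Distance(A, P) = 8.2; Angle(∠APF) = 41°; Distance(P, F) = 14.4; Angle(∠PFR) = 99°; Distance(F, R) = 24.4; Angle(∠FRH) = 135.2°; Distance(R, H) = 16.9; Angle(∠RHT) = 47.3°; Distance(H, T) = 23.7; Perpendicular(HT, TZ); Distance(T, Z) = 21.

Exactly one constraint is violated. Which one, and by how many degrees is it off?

Perpendicular(HT, TZ) — off by 8.40°.

A = (0.00, 0.00) ✓; AP at 153.2° ✓; |AP| = 8.200 ✓; ∠APF = 41.00° ✓; |PF| = 14.40 ✓; ∠PFR = 99.00° ✓; |FR| = 24.40 ✓; ∠FRH = 135.2° ✓; |RH| = 16.90 ✓; ∠RHT = 47.30° ✓; |HT| = 23.70 ✓; ∠(HT, TZ) = 81.60° ✗; |TZ| = 21.00 ✓.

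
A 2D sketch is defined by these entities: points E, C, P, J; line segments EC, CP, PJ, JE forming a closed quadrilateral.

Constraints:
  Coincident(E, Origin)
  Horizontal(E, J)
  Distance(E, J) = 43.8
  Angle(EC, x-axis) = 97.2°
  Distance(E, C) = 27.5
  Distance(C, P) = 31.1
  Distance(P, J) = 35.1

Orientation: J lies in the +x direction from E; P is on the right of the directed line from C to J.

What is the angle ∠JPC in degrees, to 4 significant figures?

110.9°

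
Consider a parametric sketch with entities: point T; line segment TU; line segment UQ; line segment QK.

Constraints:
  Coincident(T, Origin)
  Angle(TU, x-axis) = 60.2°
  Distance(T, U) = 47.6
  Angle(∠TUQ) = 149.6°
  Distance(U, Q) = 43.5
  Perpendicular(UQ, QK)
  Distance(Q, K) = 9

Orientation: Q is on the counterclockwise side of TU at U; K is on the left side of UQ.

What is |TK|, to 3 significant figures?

85.9

∠TUQ = 149.6°, so UQ runs at 60.2° + (180° − 149.6°) = 90.6° from the x-axis; with |UQ| = 43.5, Q = U + 43.5·(cos 90.6°, sin 90.6°) = (23.2, 84.8). UQ ⟂ QK; with |QK| = 9.0 on the left of UQ, K = Q + 9.0·(-1.00, -0.0105) = (14.2, 84.7). Then |TK| = |K − T| = 85.9.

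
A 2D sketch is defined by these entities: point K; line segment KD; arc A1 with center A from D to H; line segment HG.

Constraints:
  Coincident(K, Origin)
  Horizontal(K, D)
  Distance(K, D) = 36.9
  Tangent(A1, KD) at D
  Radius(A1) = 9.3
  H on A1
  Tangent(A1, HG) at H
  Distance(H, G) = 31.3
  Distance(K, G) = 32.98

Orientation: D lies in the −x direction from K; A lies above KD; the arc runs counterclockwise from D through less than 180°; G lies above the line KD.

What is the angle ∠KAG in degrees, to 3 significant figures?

55.0°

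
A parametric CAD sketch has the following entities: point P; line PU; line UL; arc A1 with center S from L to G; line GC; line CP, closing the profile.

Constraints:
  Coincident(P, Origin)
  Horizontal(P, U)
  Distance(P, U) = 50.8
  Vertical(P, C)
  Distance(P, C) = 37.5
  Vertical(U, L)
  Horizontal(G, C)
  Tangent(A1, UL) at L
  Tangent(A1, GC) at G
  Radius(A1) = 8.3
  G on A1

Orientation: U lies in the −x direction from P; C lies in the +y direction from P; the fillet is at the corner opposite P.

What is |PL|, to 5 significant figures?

58.594

The virtual corner opposite P is at (-50.800, 37.500). The tangent condition forces SL to be normal to UL and A1 meets GC tangentially, so SG is at right angles to GC, with radius 8.3, so the center S sits 8.3 in from both sides at S = (-42.500, 29.200). That places the tangent points at L = (-50.800, 29.200) on UL and G = (-42.500, 37.500) on GC. Then |PL| = |L − P| = 58.594.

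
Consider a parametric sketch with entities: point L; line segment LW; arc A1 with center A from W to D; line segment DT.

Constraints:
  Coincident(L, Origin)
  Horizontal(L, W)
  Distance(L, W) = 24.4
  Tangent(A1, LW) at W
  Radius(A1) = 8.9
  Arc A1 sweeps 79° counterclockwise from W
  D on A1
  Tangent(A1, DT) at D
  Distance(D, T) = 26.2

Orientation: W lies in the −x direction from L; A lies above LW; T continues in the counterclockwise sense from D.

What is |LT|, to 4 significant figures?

34.60

On A1, W sits at bearing -90° from A; a 79° counterclockwise sweep puts D at bearing -11°, so D = A + 8.9·(cos -11°, sin -11°) = (-15.66, 7.202). Since A1 is tangent to DT there, AD ⟂ DT, so DT runs along (−sin -11°, cos -11°); with |DT| = 26.2, T = (-10.66, 32.92). Then |LT| = |T − L| = 34.60.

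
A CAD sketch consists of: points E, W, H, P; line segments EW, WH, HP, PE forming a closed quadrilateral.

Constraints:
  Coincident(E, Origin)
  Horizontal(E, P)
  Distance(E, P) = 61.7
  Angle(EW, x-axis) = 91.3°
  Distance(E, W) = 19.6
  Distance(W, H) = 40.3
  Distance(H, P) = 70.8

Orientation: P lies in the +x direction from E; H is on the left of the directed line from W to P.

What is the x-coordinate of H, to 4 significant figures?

17.79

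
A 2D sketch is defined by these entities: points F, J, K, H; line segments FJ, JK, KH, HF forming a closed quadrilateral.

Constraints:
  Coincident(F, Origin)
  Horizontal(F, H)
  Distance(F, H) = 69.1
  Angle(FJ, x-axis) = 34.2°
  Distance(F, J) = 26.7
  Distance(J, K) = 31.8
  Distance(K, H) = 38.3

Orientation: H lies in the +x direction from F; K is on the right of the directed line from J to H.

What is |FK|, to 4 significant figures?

36.72

Checks: |JK| = 31.80 ✓; |KH| = 38.30 ✓.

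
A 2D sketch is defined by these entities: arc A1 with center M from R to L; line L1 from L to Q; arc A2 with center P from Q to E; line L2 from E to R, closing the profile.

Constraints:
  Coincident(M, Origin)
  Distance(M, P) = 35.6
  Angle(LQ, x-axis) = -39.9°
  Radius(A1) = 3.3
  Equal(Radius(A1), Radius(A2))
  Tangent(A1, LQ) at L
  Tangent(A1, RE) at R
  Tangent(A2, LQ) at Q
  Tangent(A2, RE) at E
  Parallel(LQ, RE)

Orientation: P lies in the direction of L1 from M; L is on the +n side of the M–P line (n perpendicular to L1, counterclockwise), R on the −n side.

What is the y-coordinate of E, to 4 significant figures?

-25.37

Tangency of A1 to both parallel lines with radius 3.3 puts L and R at M ± 3.3·n: L = (2.117, 2.532), R = (-2.117, -2.532). Equal radii place Q and E the same way about P: Q = P + 3.3·n = (29.43, -20.30), E = P − 3.3·n = (25.19, -25.37). So E.y = -25.37.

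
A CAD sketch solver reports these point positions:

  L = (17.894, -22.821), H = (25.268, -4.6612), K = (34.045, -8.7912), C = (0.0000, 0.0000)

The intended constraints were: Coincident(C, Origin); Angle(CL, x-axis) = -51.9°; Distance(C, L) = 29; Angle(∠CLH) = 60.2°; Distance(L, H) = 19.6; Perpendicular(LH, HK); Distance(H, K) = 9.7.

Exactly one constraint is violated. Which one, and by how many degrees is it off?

Perpendicular(LH, HK) — off by 3.10°.

C = (0.00, 0.00) ✓; CL at -51.90° ✓; |CL| = 29.00 ✓; ∠CLH = 60.20° ✓; |LH| = 19.60 ✓; ∠(LH, HK) = 93.10° ✗; |HK| = 9.700 ✓.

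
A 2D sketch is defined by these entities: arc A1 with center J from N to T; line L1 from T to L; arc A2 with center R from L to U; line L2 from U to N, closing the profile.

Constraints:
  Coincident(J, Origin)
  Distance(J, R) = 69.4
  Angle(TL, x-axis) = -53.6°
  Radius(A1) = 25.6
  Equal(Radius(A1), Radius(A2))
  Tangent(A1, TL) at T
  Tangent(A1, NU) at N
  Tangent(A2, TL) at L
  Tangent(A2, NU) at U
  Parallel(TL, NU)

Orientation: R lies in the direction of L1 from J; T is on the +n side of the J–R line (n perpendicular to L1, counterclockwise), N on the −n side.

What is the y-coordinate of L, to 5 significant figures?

-40.668

The slot axis is L1's direction at -53.6°, so u = (cos -53.6°, sin -53.6°) = (0.59342, -0.80489) and n = (−sin -53.6°, cos -53.6°) = (0.80489, 0.59342). J is at the origin and R lies 69.4 along u from J, so R = 69.4·u = (41.183, -55.860). Tangency of A1 to both parallel lines with radius 25.6 puts T and N at J ± 25.6·n: T = (20.605, 15.192), N = (-20.605, -15.192). Equal radii place L and U the same way about R: L = R + 25.6·n = (61.789, -40.668), U = R − 25.6·n = (20.578, -71.051). So L.y = -40.668.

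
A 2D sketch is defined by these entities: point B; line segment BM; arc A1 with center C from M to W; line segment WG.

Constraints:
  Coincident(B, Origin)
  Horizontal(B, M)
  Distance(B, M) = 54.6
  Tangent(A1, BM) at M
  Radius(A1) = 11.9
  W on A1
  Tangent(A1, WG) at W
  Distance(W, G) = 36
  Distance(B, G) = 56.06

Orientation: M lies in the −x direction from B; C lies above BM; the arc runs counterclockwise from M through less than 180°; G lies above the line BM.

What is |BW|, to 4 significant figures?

43.99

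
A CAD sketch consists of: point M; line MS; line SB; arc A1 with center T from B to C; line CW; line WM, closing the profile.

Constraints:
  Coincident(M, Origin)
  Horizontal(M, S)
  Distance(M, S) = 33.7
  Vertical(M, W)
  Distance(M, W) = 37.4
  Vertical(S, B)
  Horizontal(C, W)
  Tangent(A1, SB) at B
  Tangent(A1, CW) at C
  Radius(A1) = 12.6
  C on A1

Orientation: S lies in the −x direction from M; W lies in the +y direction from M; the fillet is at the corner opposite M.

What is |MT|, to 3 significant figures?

32.6

MW is vertical with |MW| = 37.4 and W on the +y side, so W = (0.00, 37.4). The virtual corner opposite M is at (-33.7, 37.4). Tangency of A1 to SB means the radius TB is perpendicular to SB and since A1 is tangent to CW there, TC ⟂ CW, with radius 12.6, so the center T sits 12.6 in from both sides at T = (-21.1, 24.8). Then |MT| = |T − M| = 32.6.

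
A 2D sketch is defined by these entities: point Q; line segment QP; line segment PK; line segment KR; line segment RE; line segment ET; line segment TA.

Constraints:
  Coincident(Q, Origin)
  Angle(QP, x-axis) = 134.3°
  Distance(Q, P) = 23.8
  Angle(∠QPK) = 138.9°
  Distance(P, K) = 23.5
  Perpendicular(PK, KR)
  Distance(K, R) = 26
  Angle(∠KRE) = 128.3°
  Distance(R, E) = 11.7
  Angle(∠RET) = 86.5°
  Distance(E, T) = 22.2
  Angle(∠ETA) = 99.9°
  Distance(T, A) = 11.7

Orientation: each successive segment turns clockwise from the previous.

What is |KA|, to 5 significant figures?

15.144

Q is at the origin; QP runs at 134.3° with length 23.8, so P = (-16.622, 17.033). ∠QPK = 138.9° gives PK at 93.200° from the x-axis; with |PK| = 23.5, K = (-17.934, 40.497). The perpendicularity gives KR at right angles to PK, so KR runs at 3.2000°; with |KR| = 26.0, R = (8.0254, 41.948). ∠KRE = 128.3° gives RE at -48.500° from the x-axis; with |RE| = 11.7, E = (15.778, 33.185). ∠RET = 86.5° gives ET at -142.00° from the x-axis; with |ET| = 22.2, T = (-1.7158, 19.518). ∠ETA = 99.9° gives TA at 137.90° from the x-axis; with |TA| = 11.7, A = (-10.397, 27.362). Then |KA| = |A − K| = 15.144.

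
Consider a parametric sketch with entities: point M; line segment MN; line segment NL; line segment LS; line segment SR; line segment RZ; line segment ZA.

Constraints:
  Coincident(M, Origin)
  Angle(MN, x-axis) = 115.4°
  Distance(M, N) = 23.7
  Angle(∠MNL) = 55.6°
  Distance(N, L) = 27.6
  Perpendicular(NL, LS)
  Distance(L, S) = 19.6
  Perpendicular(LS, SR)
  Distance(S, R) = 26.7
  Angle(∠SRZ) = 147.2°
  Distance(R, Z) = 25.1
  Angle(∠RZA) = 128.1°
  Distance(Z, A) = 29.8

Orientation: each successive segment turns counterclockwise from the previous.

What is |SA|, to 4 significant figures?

66.54

M is at the origin; MN runs at 115.4° with length 23.7, so N = (-10.17, 21.41). ∠MNL = 55.6° gives NL at -120.2° from the x-axis; with |NL| = 27.6, L = (-24.05, -2.445). NL is perpendicular to LS, so LS runs at -30.20°; with |LS| = 19.6, S = (-7.109, -12.30). The perpendicularity gives SR at right angles to LS, so SR runs at 59.80°; with |SR| = 26.7, R = (6.321, 10.77). ∠SRZ = 147.2° gives RZ at 92.60° from the x-axis; with |RZ| = 25.1, Z = (5.183, 35.85). ∠RZA = 128.1° gives ZA at 144.5° from the x-axis; with |ZA| = 29.8, A = (-19.08, 53.15). Then |SA| = |A − S| = 66.54.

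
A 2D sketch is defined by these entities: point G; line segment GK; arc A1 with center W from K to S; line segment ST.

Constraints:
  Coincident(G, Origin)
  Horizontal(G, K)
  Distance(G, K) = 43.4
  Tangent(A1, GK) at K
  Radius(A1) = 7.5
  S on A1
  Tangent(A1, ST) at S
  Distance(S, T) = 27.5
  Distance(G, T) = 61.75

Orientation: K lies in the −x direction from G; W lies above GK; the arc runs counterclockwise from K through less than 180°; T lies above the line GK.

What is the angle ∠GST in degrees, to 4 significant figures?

137.5°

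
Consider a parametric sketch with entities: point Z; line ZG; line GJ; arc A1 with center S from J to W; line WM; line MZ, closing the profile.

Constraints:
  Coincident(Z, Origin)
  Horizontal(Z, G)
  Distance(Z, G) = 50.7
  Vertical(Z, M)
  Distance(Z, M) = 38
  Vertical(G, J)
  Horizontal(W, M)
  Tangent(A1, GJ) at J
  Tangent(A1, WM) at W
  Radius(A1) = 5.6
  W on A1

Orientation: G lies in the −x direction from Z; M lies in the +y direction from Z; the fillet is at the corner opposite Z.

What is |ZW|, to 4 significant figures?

58.97

Z is at the origin; Z and G share the same y with |ZG| = 50.7 and G on the −x side, so G = (-50.70, 0.000). ZM is vertical with |ZM| = 38.0 and M on the +y side, so M = (0.000, 38.00). The virtual corner opposite Z is at (-50.70, 38.00). The tangent condition forces SJ to be normal to GJ and since A1 is tangent to WM there, SW ⟂ WM, with radius 5.6, so the center S sits 5.6 in from both sides at S = (-45.10, 32.40). That places the tangent points at J = (-50.70, 32.40) on GJ and W = (-45.10, 38.00) on WM. Then |ZW| = |W − Z| = 58.97.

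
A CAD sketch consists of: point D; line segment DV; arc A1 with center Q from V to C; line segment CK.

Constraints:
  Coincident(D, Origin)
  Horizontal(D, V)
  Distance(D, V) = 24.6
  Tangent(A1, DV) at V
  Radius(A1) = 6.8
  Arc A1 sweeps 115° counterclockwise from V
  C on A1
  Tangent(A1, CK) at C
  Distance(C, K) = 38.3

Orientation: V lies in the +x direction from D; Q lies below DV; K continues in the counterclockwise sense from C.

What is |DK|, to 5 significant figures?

56.292

D is at the origin; DV is horizontal with |DV| = 24.6 and V on the +x side, so V = (24.600, 0.0000). A1 meets DV tangentially, so QV is at right angles to DV, so Q = V + (0, -6.8) = (24.600, -6.8000). On A1, V sits at bearing 90° from Q; a 115° counterclockwise sweep puts C at bearing 205°, so C = Q + 6.8·(cos 205°, sin 205°) = (18.437, -9.6738). Since A1 is tangent to CK there, QC ⟂ CK, so CK runs along (−sin 205°, cos 205°); with |CK| = 38.3, K = (34.623, -44.385). Then |DK| = |K − D| = 56.292.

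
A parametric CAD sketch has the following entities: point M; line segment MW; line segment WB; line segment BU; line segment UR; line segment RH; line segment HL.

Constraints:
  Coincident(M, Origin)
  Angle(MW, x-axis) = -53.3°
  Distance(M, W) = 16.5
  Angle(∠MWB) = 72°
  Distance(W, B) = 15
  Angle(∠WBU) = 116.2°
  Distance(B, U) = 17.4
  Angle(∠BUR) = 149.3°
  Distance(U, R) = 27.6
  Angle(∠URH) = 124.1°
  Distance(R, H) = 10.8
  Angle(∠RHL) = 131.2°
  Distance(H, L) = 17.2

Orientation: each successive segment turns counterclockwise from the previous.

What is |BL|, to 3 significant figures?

47.3

M is at the origin; MW runs at -53.3° with length 16.5, so W = (9.86, -13.2). ∠MWB = 72.0° gives WB at 54.7° from the x-axis; with |WB| = 15.0, B = (18.5, -0.987). ∠WBU = 116.2° gives BU at 118° from the x-axis; with |BU| = 17.4, U = (10.2, 14.3). ∠BUR = 149.3° gives UR at 149° from the x-axis; with |UR| = 27.6, R = (-13.5, 28.4). ∠URH = 124.1° gives RH at -155° from the x-axis; with |RH| = 10.8, H = (-23.3, 23.9). ∠RHL = 131.2° gives HL at -106° from the x-axis; with |HL| = 17.2, L = (-28.0, 7.33). Then |BL| = |L − B| = 47.3.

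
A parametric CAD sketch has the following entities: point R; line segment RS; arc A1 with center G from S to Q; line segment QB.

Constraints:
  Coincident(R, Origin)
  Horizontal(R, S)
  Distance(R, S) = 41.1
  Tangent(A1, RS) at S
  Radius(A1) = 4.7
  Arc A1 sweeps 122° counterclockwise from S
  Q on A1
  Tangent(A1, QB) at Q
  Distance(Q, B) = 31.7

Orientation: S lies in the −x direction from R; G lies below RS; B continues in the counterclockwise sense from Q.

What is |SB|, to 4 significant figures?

36.40

R is at the origin; R and S share the same y with |RS| = 41.1 and S on the −x side, so S = (-41.10, 0.000). The tangent condition forces GS to be normal to RS, so G = S + (0, -4.7) = (-41.10, -4.700). On A1, S sits at bearing 90° from G; a 122° counterclockwise sweep puts Q at bearing 212°, so Q = G + 4.7·(cos 212°, sin 212°) = (-45.09, -7.191). The tangent condition forces GQ to be normal to QB, so QB runs along (−sin 212°, cos 212°); with |QB| = 31.7, B = (-28.29, -34.07). Then |SB| = |B − S| = 36.40.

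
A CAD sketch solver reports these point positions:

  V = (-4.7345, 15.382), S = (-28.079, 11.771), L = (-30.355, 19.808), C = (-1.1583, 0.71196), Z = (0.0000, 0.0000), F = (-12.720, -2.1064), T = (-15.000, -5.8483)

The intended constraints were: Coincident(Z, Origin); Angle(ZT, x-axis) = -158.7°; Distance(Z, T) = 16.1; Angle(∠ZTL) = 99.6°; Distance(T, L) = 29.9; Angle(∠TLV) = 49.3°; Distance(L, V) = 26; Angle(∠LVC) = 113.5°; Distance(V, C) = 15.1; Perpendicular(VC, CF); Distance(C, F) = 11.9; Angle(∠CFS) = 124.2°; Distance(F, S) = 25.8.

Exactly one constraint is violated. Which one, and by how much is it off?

Distance(F, S) = 25.8 — off by 5.10.

Z = (0.00, 0.00) ✓; ZT at -158.7° ✓; |ZT| = 16.10 ✓; ∠ZTL = 99.60° ✓; |TL| = 29.90 ✓; ∠TLV = 49.30° ✓; |LV| = 26.00 ✓; ∠LVC = 113.5° ✓; |VC| = 15.10 ✓; ∠(VC, CF) = 90.00° ✓; |CF| = 11.90 ✓; ∠CFS = 124.2° ✓; |FS| = 20.70 ✗.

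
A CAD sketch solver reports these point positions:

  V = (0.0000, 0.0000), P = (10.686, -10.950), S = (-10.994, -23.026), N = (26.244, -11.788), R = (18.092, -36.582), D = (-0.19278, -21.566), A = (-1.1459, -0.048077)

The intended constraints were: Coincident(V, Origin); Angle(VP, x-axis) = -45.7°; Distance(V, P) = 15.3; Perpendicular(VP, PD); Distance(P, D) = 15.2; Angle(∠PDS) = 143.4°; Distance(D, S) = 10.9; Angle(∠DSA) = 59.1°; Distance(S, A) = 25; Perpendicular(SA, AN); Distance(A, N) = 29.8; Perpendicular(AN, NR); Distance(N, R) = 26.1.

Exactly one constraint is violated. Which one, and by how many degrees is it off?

Perpendicular(AN, NR) — off by 5.00°.

V = (0.00, 0.00) ✓; VP at -45.70° ✓; |VP| = 15.30 ✓; ∠(VP, PD) = 90.00° ✓; |PD| = 15.20 ✓; ∠PDS = 143.4° ✓; |DS| = 10.90 ✓; ∠DSA = 59.10° ✓; |SA| = 25.00 ✓; ∠(SA, AN) = 90.00° ✓; |AN| = 29.80 ✓; ∠(AN, NR) = 85.00° ✗; |NR| = 26.10 ✓.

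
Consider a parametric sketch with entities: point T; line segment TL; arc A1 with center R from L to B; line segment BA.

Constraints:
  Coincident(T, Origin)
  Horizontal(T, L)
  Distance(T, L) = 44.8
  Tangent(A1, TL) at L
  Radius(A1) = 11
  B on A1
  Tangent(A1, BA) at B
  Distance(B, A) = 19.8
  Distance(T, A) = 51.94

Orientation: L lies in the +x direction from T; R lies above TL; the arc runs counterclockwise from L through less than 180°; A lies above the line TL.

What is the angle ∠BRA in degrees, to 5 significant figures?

60.945°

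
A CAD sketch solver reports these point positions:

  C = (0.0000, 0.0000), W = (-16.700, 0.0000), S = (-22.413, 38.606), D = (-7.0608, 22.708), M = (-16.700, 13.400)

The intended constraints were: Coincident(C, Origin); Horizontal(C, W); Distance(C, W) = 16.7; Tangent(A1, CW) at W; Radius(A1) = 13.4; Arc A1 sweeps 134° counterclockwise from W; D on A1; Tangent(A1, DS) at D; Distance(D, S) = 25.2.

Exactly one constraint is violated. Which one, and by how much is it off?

Distance(D, S) = 25.2 — off by 3.10.

C = (0.00, 0.00) ✓; C.y = 0.00, W.y = 0.00 ✓; |CW| = 16.70 ✓; ∠(MW, WC) = 90.00° ✓; |MW| = 13.40 ✓; bearing(M→D) − bearing(M→W) = 134.0° ✓; |MD| = 13.40 ✓; ∠(MD, DS) = 90.00° ✓; |DS| = 22.10 ✗.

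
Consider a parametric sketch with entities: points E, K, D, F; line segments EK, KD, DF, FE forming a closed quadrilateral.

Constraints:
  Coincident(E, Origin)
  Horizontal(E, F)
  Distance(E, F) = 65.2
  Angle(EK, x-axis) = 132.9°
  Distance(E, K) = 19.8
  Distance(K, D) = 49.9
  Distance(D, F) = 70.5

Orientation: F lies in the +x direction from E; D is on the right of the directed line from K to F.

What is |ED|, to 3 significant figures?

32.8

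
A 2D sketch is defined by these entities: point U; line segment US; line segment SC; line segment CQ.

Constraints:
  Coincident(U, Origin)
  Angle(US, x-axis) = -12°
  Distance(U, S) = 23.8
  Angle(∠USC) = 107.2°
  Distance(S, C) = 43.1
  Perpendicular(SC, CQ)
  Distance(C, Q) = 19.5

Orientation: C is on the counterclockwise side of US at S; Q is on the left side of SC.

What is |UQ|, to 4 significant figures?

50.24

∠USC = 107.2°, so SC runs at -12.0° + (180° − 107.2°) = 60.80° from the x-axis; with |SC| = 43.1, C = S + 43.1·(cos 60.80°, sin 60.80°) = (44.31, 32.67). SC is perpendicular to CQ; with |CQ| = 19.5 on the left of SC, Q = C + 19.5·(-0.8729, 0.4879) = (27.28, 42.19). Then |UQ| = |Q − U| = 50.24.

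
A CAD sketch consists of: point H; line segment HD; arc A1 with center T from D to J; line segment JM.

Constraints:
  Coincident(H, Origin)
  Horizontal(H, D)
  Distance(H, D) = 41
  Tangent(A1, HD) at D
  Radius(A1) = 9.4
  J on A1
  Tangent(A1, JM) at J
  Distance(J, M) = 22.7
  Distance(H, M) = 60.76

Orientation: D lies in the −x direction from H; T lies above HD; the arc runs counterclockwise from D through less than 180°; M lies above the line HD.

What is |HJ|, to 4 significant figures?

38.58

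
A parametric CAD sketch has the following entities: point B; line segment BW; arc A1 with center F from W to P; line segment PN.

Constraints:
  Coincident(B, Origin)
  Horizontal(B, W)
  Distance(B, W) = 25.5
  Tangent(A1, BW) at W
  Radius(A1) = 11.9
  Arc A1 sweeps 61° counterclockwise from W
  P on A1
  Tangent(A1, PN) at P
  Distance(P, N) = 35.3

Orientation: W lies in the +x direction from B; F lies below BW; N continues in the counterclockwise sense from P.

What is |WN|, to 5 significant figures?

46.117

On A1, W sits at bearing 90° from F; a 61° counterclockwise sweep puts P at bearing 151°, so P = F + 11.9·(cos 151°, sin 151°) = (15.092, -6.1308). Since A1 is tangent to PN there, FP ⟂ PN, so PN runs along (−sin 151°, cos 151°); with |PN| = 35.3, N = (-2.0218, -37.005). Then |WN| = |N − W| = 46.117.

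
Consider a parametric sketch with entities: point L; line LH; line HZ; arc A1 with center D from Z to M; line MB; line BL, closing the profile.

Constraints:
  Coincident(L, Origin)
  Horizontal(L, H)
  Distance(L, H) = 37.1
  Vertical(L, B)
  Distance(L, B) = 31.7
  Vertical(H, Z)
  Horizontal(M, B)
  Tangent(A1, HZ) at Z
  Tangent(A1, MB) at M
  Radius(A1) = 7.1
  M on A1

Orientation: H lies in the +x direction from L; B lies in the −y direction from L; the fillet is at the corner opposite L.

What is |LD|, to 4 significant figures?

38.80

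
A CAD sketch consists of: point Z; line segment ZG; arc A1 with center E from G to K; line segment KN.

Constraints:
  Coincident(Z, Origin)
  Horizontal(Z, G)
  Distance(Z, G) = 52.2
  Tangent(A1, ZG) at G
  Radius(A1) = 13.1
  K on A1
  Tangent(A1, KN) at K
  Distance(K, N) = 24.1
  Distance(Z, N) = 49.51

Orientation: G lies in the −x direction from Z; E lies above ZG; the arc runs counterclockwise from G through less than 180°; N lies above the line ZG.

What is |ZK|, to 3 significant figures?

40.8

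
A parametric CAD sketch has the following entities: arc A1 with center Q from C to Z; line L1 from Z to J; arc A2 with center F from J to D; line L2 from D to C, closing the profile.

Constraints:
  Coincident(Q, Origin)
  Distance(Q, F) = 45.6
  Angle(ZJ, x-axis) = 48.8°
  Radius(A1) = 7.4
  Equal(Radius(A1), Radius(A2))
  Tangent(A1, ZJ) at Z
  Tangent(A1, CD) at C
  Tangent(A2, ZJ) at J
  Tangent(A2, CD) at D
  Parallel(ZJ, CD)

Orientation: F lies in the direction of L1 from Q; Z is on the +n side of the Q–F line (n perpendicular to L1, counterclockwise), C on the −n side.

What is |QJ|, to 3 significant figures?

46.2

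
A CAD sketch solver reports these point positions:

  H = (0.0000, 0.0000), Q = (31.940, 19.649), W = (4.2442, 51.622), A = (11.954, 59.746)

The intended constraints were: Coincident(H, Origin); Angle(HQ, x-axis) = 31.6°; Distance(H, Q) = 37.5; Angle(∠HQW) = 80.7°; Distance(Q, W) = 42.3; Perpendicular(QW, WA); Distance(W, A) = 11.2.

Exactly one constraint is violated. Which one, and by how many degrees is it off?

Perpendicular(QW, WA) — off by 5.60°.

H = (0.00, 0.00) ✓; HQ at 31.60° ✓; |HQ| = 37.50 ✓; ∠HQW = 80.70° ✓; |QW| = 42.30 ✓; ∠(QW, WA) = 84.40° ✗; |WA| = 11.20 ✓.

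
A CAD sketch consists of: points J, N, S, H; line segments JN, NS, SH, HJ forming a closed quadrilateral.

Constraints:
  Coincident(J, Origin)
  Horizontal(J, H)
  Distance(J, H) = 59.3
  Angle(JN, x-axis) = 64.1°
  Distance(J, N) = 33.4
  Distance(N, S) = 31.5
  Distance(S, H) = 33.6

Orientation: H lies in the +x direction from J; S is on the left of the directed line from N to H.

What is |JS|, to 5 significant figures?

55.473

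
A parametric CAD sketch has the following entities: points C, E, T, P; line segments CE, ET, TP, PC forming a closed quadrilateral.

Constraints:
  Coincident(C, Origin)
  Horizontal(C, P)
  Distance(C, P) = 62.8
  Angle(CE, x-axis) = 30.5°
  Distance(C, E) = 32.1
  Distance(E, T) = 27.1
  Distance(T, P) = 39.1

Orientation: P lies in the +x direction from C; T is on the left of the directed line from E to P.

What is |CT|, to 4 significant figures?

58.70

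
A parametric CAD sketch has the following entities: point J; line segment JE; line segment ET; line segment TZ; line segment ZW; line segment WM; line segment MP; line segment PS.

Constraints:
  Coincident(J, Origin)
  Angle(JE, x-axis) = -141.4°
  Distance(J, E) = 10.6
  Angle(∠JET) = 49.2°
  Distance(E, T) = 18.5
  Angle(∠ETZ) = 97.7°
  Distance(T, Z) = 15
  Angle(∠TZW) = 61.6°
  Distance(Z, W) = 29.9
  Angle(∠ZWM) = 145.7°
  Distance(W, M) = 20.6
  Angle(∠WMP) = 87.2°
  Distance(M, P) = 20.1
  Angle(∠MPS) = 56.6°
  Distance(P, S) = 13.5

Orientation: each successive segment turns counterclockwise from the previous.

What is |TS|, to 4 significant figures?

23.22

J is at the origin; JE runs at -141.4° with length 10.6, so E = (-8.284, -6.613). ∠JET = 49.2° gives ET at -10.60° from the x-axis; with |ET| = 18.5, T = (9.900, -10.02). ∠ETZ = 97.7° gives TZ at 71.70° from the x-axis; with |TZ| = 15.0, Z = (14.61, 4.225). ∠TZW = 61.6° gives ZW at -169.9° from the x-axis; with |ZW| = 29.9, W = (-14.83, -1.018). ∠ZWM = 145.7° gives WM at -135.6° from the x-axis; with |WM| = 20.6, M = (-29.54, -15.43). ∠WMP = 87.2° gives MP at -42.80° from the x-axis; with |MP| = 20.1, P = (-14.80, -29.09). ∠MPS = 56.6° gives PS at 80.60° from the x-axis; with |PS| = 13.5, S = (-12.59, -15.77). Then |TS| = |S − T| = 23.22.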